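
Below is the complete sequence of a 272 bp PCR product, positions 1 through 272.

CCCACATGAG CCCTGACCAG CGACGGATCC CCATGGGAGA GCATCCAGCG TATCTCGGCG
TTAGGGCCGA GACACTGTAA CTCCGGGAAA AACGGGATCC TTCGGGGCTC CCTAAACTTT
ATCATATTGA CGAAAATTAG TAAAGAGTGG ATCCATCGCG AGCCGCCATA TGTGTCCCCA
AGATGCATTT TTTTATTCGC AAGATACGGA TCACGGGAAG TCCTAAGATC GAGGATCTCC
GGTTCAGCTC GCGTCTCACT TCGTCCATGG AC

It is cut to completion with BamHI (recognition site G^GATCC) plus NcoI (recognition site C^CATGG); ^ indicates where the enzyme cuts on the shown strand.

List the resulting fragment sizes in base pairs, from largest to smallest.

116, 64, 54, 25, 7, 6 bp

BamHI sites (GGATCC) start at positions 25, 95, 149.
BamHI cuts after the first base of each site, so after positions 25, 95, 149.
NcoI sites (CCATGG) start at positions 31, 265.
NcoI cuts after the first base of each site, so after positions 31, 265.
Combined cut positions: 25, 31, 95, 149, 265.
Linear molecule, 5 cuts → 6 fragments:
  1–25 → 25 bp
  26–31 → 6 bp
  32–95 → 64 bp
  96–149 → 54 bp
  150–265 → 116 bp
  266–272 → 7 bp
Sorted largest to smallest: 116, 64, 54, 25, 7, 6 bp.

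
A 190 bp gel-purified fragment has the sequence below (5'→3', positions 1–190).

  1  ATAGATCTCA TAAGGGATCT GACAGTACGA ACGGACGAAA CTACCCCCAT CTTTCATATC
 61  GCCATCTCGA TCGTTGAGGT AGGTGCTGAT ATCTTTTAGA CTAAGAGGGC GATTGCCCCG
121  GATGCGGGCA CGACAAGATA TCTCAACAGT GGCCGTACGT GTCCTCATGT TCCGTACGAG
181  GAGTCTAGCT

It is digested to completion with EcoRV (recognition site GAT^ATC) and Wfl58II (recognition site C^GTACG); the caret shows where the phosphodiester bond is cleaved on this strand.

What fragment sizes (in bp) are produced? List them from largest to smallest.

EcoRV sites (GATATC) start at positions 88, 137.
EcoRV cuts after base 3 of each site, so after positions 90, 139.
Wfl58II sites (CGTACG) start at positions 154, 173.
Wfl58II cuts after the first base of each site, so after positions 154, 173.
Combined cut positions: 90, 139, 154, 173.
Linear molecule, 4 cuts → 5 fragments:
  1–90 → 90 bp
  91–139 → 49 bp
  140–154 → 15 bp
  155–173 → 19 bp
  174–190 → 17 bp
Sorted largest to smallest: 90, 49, 19, 17, 15 bp.

90, 49, 19, 17, 15 bp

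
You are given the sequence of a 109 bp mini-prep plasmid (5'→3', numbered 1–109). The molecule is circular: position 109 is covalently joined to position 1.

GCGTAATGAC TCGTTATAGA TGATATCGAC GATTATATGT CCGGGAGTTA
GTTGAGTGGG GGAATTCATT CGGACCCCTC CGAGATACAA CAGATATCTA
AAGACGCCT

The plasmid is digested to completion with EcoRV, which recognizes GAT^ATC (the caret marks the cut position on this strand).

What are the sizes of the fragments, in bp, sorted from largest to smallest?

EcoRV sites (GATATC) start at positions 22, 93.
EcoRV cuts after base 3 of each site, so after positions 24, 95.
Circular molecule, 2 cuts → 2 fragments:
  25–95 → 71 bp
  96–109 then 1–24 → 14 + 24 = 38 bp
Sorted largest to smallest: 71, 38 bp.

71, 38 bp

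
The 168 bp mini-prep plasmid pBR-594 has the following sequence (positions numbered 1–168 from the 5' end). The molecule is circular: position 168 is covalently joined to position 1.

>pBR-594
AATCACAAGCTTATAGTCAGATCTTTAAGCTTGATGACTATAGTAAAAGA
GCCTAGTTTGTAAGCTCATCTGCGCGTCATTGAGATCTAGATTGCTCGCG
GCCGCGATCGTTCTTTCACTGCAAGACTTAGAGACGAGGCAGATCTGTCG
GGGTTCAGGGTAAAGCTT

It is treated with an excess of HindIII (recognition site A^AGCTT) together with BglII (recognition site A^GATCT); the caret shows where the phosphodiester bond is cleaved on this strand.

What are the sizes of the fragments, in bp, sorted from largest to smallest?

58, 56, 22, 12, 12, 8 bp

HindIII sites (AAGCTT) start at positions 7, 27, 163.
HindIII cuts after the first base of each site, so after positions 7, 27, 163.
BglII sites (AGATCT) start at positions 19, 83, 141.
BglII cuts after the first base of each site, so after positions 19, 83, 141.
Combined cut positions: 7, 19, 27, 83, 141, 163.
Circular molecule, 6 cuts → 6 fragments:
  8–19 → 12 bp
  20–27 → 8 bp
  28–83 → 56 bp
  84–141 → 58 bp
  142–163 → 22 bp
  164–168 then 1–7 → 5 + 7 = 12 bp
Sorted largest to smallest: 58, 56, 22, 12, 12, 8 bp.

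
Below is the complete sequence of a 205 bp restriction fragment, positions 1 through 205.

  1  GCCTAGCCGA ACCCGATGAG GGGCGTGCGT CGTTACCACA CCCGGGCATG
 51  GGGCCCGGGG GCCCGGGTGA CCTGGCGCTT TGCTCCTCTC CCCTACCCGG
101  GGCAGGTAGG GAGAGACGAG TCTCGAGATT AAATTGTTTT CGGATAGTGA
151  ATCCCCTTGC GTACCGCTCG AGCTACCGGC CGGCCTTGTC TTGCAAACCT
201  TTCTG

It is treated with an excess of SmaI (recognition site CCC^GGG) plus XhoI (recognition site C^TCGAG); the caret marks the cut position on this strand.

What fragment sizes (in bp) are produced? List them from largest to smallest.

SmaI sites (CCCGGG) start at positions 41, 54, 62, 96.
SmaI cuts after base 3 of each site, so after positions 43, 56, 64, 98.
XhoI sites (CTCGAG) start at positions 122, 167.
XhoI cuts after the first base of each site, so after positions 122, 167.
Combined cut positions: 43, 56, 64, 98, 122, 167.
Linear molecule, 6 cuts → 7 fragments:
  1–43 → 43 bp
  44–56 → 13 bp
  57–64 → 8 bp
  65–98 → 34 bp
  99–122 → 24 bp
  123–167 → 45 bp
  168–205 → 38 bp
Sorted largest to smallest: 45, 43, 38, 34, 24, 13, 8 bp.

45, 43, 38, 34, 24, 13, 8 bp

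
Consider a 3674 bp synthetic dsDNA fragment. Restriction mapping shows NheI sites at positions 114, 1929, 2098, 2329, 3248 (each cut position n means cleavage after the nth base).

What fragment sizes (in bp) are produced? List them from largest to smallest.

1815, 919, 426, 231, 169, 114 bp

Linear molecule, 5 cuts → 6 fragments:
  114 − 0 = 114 bp
  1929 − 114 = 1815 bp
  2098 − 1929 = 169 bp
  2329 − 2098 = 231 bp
  3248 − 2329 = 919 bp
  3674 − 3248 = 426 bp
Sorted largest to smallest: 1815, 919, 426, 231, 169, 114 bp.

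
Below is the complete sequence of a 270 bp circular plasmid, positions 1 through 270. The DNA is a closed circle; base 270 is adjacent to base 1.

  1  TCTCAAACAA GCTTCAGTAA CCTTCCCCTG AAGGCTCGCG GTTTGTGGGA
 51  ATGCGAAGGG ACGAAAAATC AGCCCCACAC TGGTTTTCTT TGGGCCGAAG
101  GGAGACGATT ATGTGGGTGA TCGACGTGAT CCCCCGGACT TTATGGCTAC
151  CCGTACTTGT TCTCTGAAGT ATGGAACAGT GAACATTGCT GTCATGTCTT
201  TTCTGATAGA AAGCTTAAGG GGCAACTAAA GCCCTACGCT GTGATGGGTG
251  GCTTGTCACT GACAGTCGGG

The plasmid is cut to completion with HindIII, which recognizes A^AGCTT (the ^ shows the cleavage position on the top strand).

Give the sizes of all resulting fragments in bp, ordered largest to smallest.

HindIII sites (AAGCTT) start at positions 9, 211.
HindIII cuts after the first base of each site, so after positions 9, 211.
Circular molecule, 2 cuts → 2 fragments:
  10–211 → 202 bp
  212–270 then 1–9 → 59 + 9 = 68 bp
Sorted largest to smallest: 202, 68 bp.

202, 68 bp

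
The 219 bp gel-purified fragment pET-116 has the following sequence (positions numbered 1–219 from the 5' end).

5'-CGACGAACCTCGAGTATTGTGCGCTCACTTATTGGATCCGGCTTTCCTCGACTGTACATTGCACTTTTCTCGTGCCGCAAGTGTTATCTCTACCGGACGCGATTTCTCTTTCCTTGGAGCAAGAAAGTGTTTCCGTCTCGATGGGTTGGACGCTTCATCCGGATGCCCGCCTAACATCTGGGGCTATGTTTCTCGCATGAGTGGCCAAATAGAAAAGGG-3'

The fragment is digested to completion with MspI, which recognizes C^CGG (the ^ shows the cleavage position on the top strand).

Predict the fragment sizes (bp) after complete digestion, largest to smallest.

MspI sites (CCGG) start at positions 38, 93, 159.
MspI cuts after the first base of each site, so after positions 38, 93, 159.
Linear molecule, 3 cuts → 4 fragments:
  1–38 → 38 bp
  39–93 → 55 bp
  94–159 → 66 bp
  160–219 → 60 bp
Sorted largest to smallest: 66, 60, 55, 38 bp.

66, 60, 55, 38 bp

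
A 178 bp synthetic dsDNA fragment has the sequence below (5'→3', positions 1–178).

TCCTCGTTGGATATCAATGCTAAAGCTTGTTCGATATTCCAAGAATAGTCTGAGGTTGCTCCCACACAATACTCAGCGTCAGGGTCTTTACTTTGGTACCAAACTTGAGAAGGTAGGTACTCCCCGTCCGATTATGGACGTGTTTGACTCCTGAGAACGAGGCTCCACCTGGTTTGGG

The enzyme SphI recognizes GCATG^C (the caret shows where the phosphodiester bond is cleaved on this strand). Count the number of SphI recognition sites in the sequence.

No occurrence of GCATGC is present in the sequence.
SphI does not cut: 0 sites.

0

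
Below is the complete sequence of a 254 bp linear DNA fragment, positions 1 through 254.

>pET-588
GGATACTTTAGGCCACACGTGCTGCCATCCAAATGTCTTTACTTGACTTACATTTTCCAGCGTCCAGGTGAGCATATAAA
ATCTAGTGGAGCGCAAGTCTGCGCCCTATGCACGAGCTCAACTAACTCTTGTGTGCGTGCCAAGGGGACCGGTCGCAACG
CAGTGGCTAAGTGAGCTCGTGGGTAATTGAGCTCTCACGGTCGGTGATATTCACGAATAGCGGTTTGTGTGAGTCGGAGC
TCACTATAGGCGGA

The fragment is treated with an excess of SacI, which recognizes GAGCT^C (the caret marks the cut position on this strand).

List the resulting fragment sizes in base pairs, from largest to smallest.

118, 59, 48, 16, 13 bp

SacI sites (GAGCTC) start at positions 114, 173, 189, 237.
SacI cuts after base 5 of each site (before the last base), so after positions 118, 177, 193, 241.
Linear molecule, 4 cuts → 5 fragments:
  1–118 → 118 bp
  119–177 → 59 bp
  178–193 → 16 bp
  194–241 → 48 bp
  242–254 → 13 bp
Sorted largest to smallest: 118, 59, 48, 16, 13 bp.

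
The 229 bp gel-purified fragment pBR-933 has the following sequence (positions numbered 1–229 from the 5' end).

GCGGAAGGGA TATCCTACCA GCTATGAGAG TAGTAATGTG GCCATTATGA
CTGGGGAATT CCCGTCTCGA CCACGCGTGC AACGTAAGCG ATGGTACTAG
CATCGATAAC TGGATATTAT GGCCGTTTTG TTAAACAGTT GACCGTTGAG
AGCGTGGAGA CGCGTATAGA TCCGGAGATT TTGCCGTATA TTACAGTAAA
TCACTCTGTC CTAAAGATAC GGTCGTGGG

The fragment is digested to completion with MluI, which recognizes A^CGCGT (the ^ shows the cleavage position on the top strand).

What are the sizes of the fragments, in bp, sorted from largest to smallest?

87, 73, 69 bp

MluI sites (ACGCGT) start at positions 73, 160.
MluI cuts after the first base of each site, so after positions 73, 160.
Linear molecule, 2 cuts → 3 fragments:
  1–73 → 73 bp
  74–160 → 87 bp
  161–229 → 69 bp
Sorted largest to smallest: 87, 73, 69 bp.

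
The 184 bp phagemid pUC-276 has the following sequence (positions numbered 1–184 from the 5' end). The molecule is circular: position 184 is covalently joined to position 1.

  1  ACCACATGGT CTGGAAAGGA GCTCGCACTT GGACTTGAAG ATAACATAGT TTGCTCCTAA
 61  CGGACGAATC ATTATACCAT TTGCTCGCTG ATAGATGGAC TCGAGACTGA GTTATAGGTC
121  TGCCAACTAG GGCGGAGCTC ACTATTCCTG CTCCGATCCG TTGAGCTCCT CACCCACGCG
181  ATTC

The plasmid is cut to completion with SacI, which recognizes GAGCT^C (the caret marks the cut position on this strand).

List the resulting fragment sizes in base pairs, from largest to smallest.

SacI sites (GAGCTC) start at positions 19, 135, 163.
SacI cuts after base 5 of each site (before the last base), so after positions 23, 139, 167.
Circular molecule, 3 cuts → 3 fragments:
  24–139 → 116 bp
  140–167 → 28 bp
  168–184 then 1–23 → 17 + 23 = 40 bp
Sorted largest to smallest: 116, 40, 28 bp.

116, 40, 28 bp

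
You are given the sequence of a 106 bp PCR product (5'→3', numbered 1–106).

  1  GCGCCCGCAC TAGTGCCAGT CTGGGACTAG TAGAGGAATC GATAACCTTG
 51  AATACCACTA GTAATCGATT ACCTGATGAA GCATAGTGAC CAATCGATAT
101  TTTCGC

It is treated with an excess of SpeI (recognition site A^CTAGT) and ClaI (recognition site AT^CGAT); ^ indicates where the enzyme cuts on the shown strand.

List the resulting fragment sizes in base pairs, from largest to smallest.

29, 18, 17, 13, 12, 9, 8 bp

SpeI sites (ACTAGT) start at positions 9, 26, 57.
SpeI cuts after the first base of each site, so after positions 9, 26, 57.
ClaI sites (ATCGAT) start at positions 38, 64, 93.
ClaI cuts after base 2 of each site, so after positions 39, 65, 94.
Combined cut positions: 9, 26, 39, 57, 65, 94.
Linear molecule, 6 cuts → 7 fragments:
  1–9 → 9 bp
  10–26 → 17 bp
  27–39 → 13 bp
  40–57 → 18 bp
  58–65 → 8 bp
  66–94 → 29 bp
  95–106 → 12 bp
Sorted largest to smallest: 29, 18, 17, 13, 12, 9, 8 bp.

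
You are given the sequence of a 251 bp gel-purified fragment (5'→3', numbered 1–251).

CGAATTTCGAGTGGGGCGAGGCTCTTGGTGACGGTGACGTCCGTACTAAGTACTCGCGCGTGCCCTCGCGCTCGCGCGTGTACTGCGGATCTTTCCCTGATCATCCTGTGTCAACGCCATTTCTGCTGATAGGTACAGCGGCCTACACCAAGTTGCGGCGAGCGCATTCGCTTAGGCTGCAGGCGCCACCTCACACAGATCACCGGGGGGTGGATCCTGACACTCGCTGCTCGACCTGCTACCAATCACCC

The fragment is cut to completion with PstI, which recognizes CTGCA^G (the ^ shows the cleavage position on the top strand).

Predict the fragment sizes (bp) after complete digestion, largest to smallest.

The PstI site (CTGCAG) starts at position 177.
PstI cuts after base 5 of each site (before the last base), so after position 181.
Linear molecule, 1 cut → 2 fragments:
  1–181 → 181 bp
  182–251 → 70 bp
Sorted largest to smallest: 181, 70 bp.

181, 70 bp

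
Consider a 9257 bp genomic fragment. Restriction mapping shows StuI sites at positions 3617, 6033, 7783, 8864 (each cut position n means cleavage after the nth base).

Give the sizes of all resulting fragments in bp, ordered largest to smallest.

3617, 2416, 1750, 1081, 393 bp

Linear molecule, 4 cuts → 5 fragments:
  3617 − 0 = 3617 bp
  6033 − 3617 = 2416 bp
  7783 − 6033 = 1750 bp
  8864 − 7783 = 1081 bp
  9257 − 8864 = 393 bp
Sorted largest to smallest: 3617, 2416, 1750, 1081, 393 bp.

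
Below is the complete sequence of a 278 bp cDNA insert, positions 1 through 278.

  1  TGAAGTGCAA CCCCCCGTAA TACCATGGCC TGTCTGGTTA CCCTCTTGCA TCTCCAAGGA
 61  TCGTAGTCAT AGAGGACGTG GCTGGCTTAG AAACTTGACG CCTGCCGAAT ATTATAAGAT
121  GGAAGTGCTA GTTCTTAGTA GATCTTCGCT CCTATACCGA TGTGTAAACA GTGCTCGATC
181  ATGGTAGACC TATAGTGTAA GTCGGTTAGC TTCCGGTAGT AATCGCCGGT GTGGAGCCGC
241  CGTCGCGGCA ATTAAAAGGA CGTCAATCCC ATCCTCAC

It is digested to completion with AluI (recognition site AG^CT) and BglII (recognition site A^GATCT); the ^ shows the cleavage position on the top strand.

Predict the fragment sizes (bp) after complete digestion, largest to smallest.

The AluI site (AGCT) starts at position 208.
AluI cuts after base 2 of each site, so after position 209.
The BglII site (AGATCT) starts at position 140.
BglII cuts after the first base of each site, so after position 140.
Combined cut positions: 140, 209.
Linear molecule, 2 cuts → 3 fragments:
  1–140 → 140 bp
  141–209 → 69 bp
  210–278 → 69 bp
Sorted largest to smallest: 140, 69, 69 bp.

140, 69, 69 bp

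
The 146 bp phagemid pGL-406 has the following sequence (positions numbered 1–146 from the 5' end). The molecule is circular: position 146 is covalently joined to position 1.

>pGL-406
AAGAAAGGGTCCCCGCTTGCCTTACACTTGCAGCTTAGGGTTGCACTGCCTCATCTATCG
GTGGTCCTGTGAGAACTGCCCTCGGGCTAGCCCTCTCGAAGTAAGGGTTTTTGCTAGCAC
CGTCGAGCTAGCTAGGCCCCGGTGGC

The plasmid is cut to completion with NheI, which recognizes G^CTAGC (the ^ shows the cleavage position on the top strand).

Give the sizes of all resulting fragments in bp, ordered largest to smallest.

105, 27, 14 bp

NheI sites (GCTAGC) start at positions 86, 113, 127.
NheI cuts after the first base of each site, so after positions 86, 113, 127.
Circular molecule, 3 cuts → 3 fragments:
  87–113 → 27 bp
  114–127 → 14 bp
  128–146 then 1–86 → 19 + 86 = 105 bp
Sorted largest to smallest: 105, 27, 14 bp.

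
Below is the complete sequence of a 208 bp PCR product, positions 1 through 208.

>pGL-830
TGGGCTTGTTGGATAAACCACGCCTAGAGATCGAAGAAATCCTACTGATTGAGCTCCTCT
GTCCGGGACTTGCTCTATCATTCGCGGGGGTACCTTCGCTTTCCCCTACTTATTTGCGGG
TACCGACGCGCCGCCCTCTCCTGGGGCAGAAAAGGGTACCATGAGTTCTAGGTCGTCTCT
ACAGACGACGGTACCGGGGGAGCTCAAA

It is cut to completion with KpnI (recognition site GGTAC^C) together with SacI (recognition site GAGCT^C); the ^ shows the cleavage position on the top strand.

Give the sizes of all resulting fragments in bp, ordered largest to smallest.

KpnI sites (GGTACC) start at positions 89, 119, 155, 190.
KpnI cuts after base 5 of each site (before the last base), so after positions 93, 123, 159, 194.
SacI sites (GAGCTC) start at positions 51, 200.
SacI cuts after base 5 of each site (before the last base), so after positions 55, 204.
Combined cut positions: 55, 93, 123, 159, 194, 204.
Linear molecule, 6 cuts → 7 fragments:
  1–55 → 55 bp
  56–93 → 38 bp
  94–123 → 30 bp
  124–159 → 36 bp
  160–194 → 35 bp
  195–204 → 10 bp
  205–208 → 4 bp
Sorted largest to smallest: 55, 38, 36, 35, 30, 10, 4 bp.

55, 38, 36, 35, 30, 10, 4 bp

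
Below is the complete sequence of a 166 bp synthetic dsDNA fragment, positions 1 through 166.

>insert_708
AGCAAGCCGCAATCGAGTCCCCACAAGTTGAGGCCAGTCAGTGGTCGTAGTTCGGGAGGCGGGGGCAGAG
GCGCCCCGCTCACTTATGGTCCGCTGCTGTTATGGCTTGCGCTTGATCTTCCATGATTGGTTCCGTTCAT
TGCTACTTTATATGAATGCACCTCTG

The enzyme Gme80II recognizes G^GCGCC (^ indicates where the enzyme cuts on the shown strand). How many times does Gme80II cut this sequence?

GGCGCC occurs starting at position 70.
Gme80II cuts at 1 site.

1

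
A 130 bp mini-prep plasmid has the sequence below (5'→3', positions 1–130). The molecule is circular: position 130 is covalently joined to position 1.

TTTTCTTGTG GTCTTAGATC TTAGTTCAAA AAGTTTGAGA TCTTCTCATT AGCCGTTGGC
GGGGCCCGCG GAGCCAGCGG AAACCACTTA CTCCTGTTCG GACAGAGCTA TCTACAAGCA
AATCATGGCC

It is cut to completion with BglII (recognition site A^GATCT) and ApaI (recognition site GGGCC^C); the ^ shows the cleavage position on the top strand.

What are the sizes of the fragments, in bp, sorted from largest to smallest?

80, 28, 22 bp

BglII sites (AGATCT) start at positions 16, 38.
BglII cuts after the first base of each site, so after positions 16, 38.
The ApaI site (GGGCCC) starts at position 62.
ApaI cuts after base 5 of each site (before the last base), so after position 66.
Combined cut positions: 16, 38, 66.
Circular molecule, 3 cuts → 3 fragments:
  17–38 → 22 bp
  39–66 → 28 bp
  67–130 then 1–16 → 64 + 16 = 80 bp
Sorted largest to smallest: 80, 28, 22 bp.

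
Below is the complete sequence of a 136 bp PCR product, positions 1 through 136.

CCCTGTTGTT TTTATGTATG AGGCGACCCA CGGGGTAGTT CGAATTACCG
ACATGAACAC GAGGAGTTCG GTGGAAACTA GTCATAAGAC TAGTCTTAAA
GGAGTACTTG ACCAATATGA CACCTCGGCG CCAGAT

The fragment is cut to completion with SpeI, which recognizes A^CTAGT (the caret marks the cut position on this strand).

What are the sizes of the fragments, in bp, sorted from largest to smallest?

SpeI sites (ACTAGT) start at positions 77, 89.
SpeI cuts after the first base of each site, so after positions 77, 89.
Linear molecule, 2 cuts → 3 fragments:
  1–77 → 77 bp
  78–89 → 12 bp
  90–136 → 47 bp
Sorted largest to smallest: 77, 47, 12 bp.

77, 47, 12 bp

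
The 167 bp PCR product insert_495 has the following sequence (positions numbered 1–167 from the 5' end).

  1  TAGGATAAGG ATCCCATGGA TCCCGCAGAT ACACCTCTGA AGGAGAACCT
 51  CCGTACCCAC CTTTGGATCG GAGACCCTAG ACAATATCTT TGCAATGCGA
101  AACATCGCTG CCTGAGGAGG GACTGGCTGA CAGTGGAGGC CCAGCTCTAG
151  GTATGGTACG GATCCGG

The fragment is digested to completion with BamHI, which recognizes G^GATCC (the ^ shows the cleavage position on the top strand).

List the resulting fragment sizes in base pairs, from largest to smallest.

BamHI sites (GGATCC) start at positions 9, 18, 160.
BamHI cuts after the first base of each site, so after positions 9, 18, 160.
Linear molecule, 3 cuts → 4 fragments:
  1–9 → 9 bp
  10–18 → 9 bp
  19–160 → 142 bp
  161–167 → 7 bp
Sorted largest to smallest: 142, 9, 9, 7 bp.

142, 9, 9, 7 bp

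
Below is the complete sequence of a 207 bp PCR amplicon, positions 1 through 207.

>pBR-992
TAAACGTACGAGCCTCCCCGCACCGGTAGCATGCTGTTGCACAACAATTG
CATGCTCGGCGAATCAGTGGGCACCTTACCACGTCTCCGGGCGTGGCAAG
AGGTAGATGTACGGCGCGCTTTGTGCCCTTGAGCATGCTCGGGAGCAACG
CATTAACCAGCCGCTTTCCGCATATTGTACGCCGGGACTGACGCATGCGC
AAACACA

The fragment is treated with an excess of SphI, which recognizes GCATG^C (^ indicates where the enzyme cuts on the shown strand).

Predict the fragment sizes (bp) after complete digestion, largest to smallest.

SphI sites (GCATGC) start at positions 29, 50, 133, 193.
SphI cuts after base 5 of each site (before the last base), so after positions 33, 54, 137, 197.
Linear molecule, 4 cuts → 5 fragments:
  1–33 → 33 bp
  34–54 → 21 bp
  55–137 → 83 bp
  138–197 → 60 bp
  198–207 → 10 bp
Sorted largest to smallest: 83, 60, 33, 21, 10 bp.

83, 60, 33, 21, 10 bp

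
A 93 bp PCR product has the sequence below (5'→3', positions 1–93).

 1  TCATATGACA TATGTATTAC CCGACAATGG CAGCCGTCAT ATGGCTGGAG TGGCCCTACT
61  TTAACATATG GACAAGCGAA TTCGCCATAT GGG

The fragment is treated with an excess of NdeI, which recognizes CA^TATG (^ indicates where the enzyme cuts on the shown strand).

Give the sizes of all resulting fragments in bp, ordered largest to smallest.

29, 27, 21, 7, 6, 3 bp

NdeI sites (CATATG) start at positions 2, 9, 38, 65, 86.
NdeI cuts after base 2 of each site, so after positions 3, 10, 39, 66, 87.
Linear molecule, 5 cuts → 6 fragments:
  1–3 → 3 bp
  4–10 → 7 bp
  11–39 → 29 bp
  40–66 → 27 bp
  67–87 → 21 bp
  88–93 → 6 bp
Sorted largest to smallest: 29, 27, 21, 7, 6, 3 bp.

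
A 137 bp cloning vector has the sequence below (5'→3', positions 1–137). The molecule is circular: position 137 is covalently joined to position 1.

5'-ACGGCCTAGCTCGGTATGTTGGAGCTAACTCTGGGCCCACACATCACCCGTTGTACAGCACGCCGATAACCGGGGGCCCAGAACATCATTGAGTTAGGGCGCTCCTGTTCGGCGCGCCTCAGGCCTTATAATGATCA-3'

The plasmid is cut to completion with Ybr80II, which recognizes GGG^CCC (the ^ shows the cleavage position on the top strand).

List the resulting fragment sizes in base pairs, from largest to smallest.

96, 41 bp

Ybr80II sites (GGGCCC) start at positions 33, 74.
Ybr80II cuts after base 3 of each site, so after positions 35, 76.
Circular molecule, 2 cuts → 2 fragments:
  36–76 → 41 bp
  77–137 then 1–35 → 61 + 35 = 96 bp
Sorted largest to smallest: 96, 41 bp.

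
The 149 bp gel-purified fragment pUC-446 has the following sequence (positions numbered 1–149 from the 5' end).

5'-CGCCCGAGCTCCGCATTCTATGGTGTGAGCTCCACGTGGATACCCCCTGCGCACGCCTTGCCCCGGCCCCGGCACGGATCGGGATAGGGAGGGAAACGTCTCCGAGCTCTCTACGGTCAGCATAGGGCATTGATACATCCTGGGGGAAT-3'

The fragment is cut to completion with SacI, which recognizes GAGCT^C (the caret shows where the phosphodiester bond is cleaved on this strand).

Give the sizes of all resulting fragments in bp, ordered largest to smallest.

77, 41, 21, 10 bp

SacI sites (GAGCTC) start at positions 6, 27, 104.
SacI cuts after base 5 of each site (before the last base), so after positions 10, 31, 108.
Linear molecule, 3 cuts → 4 fragments:
  1–10 → 10 bp
  11–31 → 21 bp
  32–108 → 77 bp
  109–149 → 41 bp
Sorted largest to smallest: 77, 41, 21, 10 bp.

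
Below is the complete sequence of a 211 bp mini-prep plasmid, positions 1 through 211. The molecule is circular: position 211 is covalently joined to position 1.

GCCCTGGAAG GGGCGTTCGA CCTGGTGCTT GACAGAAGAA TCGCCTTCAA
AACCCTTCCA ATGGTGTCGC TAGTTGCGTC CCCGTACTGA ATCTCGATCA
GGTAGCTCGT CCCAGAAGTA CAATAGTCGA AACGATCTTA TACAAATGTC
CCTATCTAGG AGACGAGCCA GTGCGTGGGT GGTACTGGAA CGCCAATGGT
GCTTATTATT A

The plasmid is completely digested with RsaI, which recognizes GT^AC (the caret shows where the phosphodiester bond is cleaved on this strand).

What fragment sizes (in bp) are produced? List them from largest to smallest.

RsaI sites (GTAC) start at positions 84, 118, 182.
RsaI cuts after base 2 of each site, so after positions 85, 119, 183.
Circular molecule, 3 cuts → 3 fragments:
  86–119 → 34 bp
  120–183 → 64 bp
  184–211 then 1–85 → 28 + 85 = 113 bp
Sorted largest to smallest: 113, 64, 34 bp.

113, 64, 34 bp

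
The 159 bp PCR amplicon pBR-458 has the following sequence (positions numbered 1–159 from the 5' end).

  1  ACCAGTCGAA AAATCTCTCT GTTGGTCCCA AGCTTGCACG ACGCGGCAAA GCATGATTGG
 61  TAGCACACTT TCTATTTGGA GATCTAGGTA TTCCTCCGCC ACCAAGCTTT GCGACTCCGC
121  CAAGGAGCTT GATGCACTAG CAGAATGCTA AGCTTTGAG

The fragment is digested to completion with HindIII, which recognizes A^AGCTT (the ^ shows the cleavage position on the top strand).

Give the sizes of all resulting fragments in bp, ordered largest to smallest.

HindIII sites (AAGCTT) start at positions 30, 104, 150.
HindIII cuts after the first base of each site, so after positions 30, 104, 150.
Linear molecule, 3 cuts → 4 fragments:
  1–30 → 30 bp
  31–104 → 74 bp
  105–150 → 46 bp
  151–159 → 9 bp
Sorted largest to smallest: 74, 46, 30, 9 bp.

74, 46, 30, 9 bp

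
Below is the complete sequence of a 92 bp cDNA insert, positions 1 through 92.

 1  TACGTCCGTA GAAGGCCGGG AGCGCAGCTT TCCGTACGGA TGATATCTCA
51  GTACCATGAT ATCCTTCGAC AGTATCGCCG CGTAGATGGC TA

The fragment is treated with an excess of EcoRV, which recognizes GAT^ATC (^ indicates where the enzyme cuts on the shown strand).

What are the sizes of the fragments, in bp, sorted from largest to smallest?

EcoRV sites (GATATC) start at positions 42, 58.
EcoRV cuts after base 3 of each site, so after positions 44, 60.
Linear molecule, 2 cuts → 3 fragments:
  1–44 → 44 bp
  45–60 → 16 bp
  61–92 → 32 bp
Sorted largest to smallest: 44, 32, 16 bp.

44, 32, 16 bp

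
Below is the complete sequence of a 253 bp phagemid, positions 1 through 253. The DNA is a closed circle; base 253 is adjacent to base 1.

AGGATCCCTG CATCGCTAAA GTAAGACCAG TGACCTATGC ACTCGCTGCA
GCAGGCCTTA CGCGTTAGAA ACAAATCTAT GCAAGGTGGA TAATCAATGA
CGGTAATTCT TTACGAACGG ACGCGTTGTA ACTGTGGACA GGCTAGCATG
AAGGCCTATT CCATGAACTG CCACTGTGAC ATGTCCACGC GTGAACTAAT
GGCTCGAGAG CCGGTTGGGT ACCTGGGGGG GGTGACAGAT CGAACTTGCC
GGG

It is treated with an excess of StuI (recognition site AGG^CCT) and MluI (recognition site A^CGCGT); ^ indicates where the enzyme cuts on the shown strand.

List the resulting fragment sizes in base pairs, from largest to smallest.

121, 61, 33, 33, 5 bp

StuI sites (AGGCCT) start at positions 53, 152.
StuI cuts after base 3 of each site, so after positions 55, 154.
MluI sites (ACGCGT) start at positions 60, 121, 187.
MluI cuts after the first base of each site, so after positions 60, 121, 187.
Combined cut positions: 55, 60, 121, 154, 187.
Circular molecule, 5 cuts → 5 fragments:
  56–60 → 5 bp
  61–121 → 61 bp
  122–154 → 33 bp
  155–187 → 33 bp
  188–253 then 1–55 → 66 + 55 = 121 bp
Sorted largest to smallest: 121, 61, 33, 33, 5 bp.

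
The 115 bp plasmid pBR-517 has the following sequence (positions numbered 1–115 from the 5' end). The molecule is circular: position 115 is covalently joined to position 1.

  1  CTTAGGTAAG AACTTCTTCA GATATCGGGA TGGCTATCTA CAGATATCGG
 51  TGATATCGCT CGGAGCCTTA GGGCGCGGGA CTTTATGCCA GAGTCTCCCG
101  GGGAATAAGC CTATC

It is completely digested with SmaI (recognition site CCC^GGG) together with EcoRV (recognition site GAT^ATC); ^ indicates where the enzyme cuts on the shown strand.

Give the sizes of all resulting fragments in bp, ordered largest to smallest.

45, 39, 22, 9 bp

The SmaI site (CCCGGG) starts at position 97.
SmaI cuts after base 3 of each site, so after position 99.
EcoRV sites (GATATC) start at positions 21, 43, 52.
EcoRV cuts after base 3 of each site, so after positions 23, 45, 54.
Combined cut positions: 23, 45, 54, 99.
Circular molecule, 4 cuts → 4 fragments:
  24–45 → 22 bp
  46–54 → 9 bp
  55–99 → 45 bp
  100–115 then 1–23 → 16 + 23 = 39 bp
Sorted largest to smallest: 45, 39, 22, 9 bp.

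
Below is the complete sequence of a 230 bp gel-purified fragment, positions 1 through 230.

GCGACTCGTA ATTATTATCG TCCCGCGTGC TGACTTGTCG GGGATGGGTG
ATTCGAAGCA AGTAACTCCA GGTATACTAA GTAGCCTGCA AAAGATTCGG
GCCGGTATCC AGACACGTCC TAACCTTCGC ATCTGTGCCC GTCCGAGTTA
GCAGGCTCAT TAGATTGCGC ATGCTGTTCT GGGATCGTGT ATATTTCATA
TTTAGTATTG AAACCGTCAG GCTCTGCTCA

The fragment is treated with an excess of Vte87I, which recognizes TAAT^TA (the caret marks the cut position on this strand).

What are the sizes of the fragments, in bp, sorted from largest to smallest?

The Vte87I site (TAATTA) starts at position 9.
Vte87I cuts after base 4 of each site, so after position 12.
Linear molecule, 1 cut → 2 fragments:
  1–12 → 12 bp
  13–230 → 218 bp
Sorted largest to smallest: 218, 12 bp.

218, 12 bp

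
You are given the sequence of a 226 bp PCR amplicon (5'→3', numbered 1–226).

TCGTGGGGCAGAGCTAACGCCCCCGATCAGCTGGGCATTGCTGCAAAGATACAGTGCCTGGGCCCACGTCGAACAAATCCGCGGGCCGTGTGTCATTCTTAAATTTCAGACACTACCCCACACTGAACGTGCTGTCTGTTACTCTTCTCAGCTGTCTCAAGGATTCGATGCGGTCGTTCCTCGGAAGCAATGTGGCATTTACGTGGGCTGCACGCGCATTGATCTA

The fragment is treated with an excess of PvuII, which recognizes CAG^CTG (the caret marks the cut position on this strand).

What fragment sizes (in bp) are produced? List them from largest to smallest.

PvuII sites (CAGCTG) start at positions 28, 149.
PvuII cuts after base 3 of each site, so after positions 30, 151.
Linear molecule, 2 cuts → 3 fragments:
  1–30 → 30 bp
  31–151 → 121 bp
  152–226 → 75 bp
Sorted largest to smallest: 121, 75, 30 bp.

121, 75, 30 bp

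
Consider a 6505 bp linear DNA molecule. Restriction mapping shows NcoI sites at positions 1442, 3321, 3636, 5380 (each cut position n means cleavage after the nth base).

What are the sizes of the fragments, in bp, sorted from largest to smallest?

1879, 1744, 1442, 1125, 315 bp

Linear molecule, 4 cuts → 5 fragments:
  1442 − 0 = 1442 bp
  3321 − 1442 = 1879 bp
  3636 − 3321 = 315 bp
  5380 − 3636 = 1744 bp
  6505 − 5380 = 1125 bp
Sorted largest to smallest: 1879, 1744, 1442, 1125, 315 bp.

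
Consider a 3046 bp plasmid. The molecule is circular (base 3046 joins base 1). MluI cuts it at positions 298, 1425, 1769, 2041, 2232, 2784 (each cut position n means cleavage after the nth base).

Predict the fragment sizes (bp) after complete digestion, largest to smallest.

1127, 560, 552, 344, 272, 191 bp

Circular molecule, 6 cuts → 6 fragments:
  1425 − 298 = 1127 bp
  1769 − 1425 = 344 bp
  2041 − 1769 = 272 bp
  2232 − 2041 = 191 bp
  2784 − 2232 = 552 bp
  wrap: 3046 − 2784 + 298 = 560 bp
Sorted largest to smallest: 1127, 560, 552, 344, 272, 191 bp.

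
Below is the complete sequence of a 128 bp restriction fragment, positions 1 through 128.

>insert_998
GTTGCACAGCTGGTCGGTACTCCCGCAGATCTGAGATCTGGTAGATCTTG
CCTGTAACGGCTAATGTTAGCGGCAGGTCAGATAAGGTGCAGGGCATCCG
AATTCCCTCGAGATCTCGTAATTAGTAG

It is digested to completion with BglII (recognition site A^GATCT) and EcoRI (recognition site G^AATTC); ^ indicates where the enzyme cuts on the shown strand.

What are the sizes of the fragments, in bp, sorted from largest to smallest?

BglII sites (AGATCT) start at positions 27, 34, 43, 111.
BglII cuts after the first base of each site, so after positions 27, 34, 43, 111.
The EcoRI site (GAATTC) starts at position 100.
EcoRI cuts after the first base of each site, so after position 100.
Combined cut positions: 27, 34, 43, 100, 111.
Linear molecule, 5 cuts → 6 fragments:
  1–27 → 27 bp
  28–34 → 7 bp
  35–43 → 9 bp
  44–100 → 57 bp
  101–111 → 11 bp
  112–128 → 17 bp
Sorted largest to smallest: 57, 27, 17, 11, 9, 7 bp.

57, 27, 17, 11, 9, 7 bp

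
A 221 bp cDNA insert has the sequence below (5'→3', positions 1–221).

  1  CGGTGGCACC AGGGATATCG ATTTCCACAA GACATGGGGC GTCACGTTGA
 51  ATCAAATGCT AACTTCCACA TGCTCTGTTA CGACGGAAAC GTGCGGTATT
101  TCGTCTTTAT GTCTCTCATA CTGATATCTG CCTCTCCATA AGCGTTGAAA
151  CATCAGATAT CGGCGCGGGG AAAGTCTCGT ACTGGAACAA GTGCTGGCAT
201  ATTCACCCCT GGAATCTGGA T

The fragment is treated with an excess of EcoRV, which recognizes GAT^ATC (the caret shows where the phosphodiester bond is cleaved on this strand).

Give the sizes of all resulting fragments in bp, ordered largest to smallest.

EcoRV sites (GATATC) start at positions 14, 123, 156.
EcoRV cuts after base 3 of each site, so after positions 16, 125, 158.
Linear molecule, 3 cuts → 4 fragments:
  1–16 → 16 bp
  17–125 → 109 bp
  126–158 → 33 bp
  159–221 → 63 bp
Sorted largest to smallest: 109, 63, 33, 16 bp.

109, 63, 33, 16 bp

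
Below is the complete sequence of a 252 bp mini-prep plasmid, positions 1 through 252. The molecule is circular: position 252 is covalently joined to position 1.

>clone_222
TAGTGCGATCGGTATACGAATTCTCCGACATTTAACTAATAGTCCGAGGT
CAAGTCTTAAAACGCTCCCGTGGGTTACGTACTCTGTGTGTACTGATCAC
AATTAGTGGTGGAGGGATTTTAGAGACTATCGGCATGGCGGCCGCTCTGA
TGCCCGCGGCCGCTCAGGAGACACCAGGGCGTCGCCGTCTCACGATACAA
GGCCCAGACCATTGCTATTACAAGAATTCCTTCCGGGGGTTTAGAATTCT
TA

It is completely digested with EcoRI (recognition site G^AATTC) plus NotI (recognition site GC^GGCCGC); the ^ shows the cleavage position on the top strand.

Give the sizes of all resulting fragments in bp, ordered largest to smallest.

121, 67, 26, 20, 18 bp

EcoRI sites (GAATTC) start at positions 18, 224, 244.
EcoRI cuts after the first base of each site, so after positions 18, 224, 244.
NotI sites (GCGGCCGC) start at positions 138, 156.
NotI cuts after base 2 of each site, so after positions 139, 157.
Combined cut positions: 18, 139, 157, 224, 244.
Circular molecule, 5 cuts → 5 fragments:
  19–139 → 121 bp
  140–157 → 18 bp
  158–224 → 67 bp
  225–244 → 20 bp
  245–252 then 1–18 → 8 + 18 = 26 bp
Sorted largest to smallest: 121, 67, 26, 20, 18 bp.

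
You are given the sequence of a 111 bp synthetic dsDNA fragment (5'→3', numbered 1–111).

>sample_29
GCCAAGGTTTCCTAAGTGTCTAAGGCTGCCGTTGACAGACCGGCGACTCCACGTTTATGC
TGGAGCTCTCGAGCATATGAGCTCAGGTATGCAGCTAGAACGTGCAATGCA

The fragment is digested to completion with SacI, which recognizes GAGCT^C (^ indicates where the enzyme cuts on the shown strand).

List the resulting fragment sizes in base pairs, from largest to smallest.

67, 28, 16 bp

SacI sites (GAGCTC) start at positions 63, 79.
SacI cuts after base 5 of each site (before the last base), so after positions 67, 83.
Linear molecule, 2 cuts → 3 fragments:
  1–67 → 67 bp
  68–83 → 16 bp
  84–111 → 28 bp
Sorted largest to smallest: 67, 28, 16 bp.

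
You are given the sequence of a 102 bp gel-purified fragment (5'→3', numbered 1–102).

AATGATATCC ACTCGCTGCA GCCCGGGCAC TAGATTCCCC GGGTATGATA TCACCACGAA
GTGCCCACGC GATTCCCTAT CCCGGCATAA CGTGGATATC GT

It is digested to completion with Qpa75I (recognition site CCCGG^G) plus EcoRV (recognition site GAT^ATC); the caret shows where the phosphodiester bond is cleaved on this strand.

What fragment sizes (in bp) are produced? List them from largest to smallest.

48, 20, 16, 7, 6, 5 bp

Qpa75I sites (CCCGGG) start at positions 22, 38.
Qpa75I cuts after base 5 of each site (before the last base), so after positions 26, 42.
EcoRV sites (GATATC) start at positions 4, 47, 95.
EcoRV cuts after base 3 of each site, so after positions 6, 49, 97.
Combined cut positions: 6, 26, 42, 49, 97.
Linear molecule, 5 cuts → 6 fragments:
  1–6 → 6 bp
  7–26 → 20 bp
  27–42 → 16 bp
  43–49 → 7 bp
  50–97 → 48 bp
  98–102 → 5 bp
Sorted largest to smallest: 48, 20, 16, 7, 6, 5 bp.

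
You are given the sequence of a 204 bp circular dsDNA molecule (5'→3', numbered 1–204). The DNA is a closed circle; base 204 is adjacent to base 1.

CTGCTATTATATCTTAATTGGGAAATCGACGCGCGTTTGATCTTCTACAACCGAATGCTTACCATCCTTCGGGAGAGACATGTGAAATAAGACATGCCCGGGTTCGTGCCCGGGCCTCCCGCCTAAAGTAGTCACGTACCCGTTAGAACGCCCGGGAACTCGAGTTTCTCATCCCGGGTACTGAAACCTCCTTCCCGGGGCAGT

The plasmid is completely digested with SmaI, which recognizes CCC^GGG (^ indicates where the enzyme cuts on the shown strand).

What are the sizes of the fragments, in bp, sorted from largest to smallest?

107, 42, 22, 21, 12 bp

SmaI sites (CCCGGG) start at positions 97, 109, 151, 173, 194.
SmaI cuts after base 3 of each site, so after positions 99, 111, 153, 175, 196.
Circular molecule, 5 cuts → 5 fragments:
  100–111 → 12 bp
  112–153 → 42 bp
  154–175 → 22 bp
  176–196 → 21 bp
  197–204 then 1–99 → 8 + 99 = 107 bp
Sorted largest to smallest: 107, 42, 22, 21, 12 bp.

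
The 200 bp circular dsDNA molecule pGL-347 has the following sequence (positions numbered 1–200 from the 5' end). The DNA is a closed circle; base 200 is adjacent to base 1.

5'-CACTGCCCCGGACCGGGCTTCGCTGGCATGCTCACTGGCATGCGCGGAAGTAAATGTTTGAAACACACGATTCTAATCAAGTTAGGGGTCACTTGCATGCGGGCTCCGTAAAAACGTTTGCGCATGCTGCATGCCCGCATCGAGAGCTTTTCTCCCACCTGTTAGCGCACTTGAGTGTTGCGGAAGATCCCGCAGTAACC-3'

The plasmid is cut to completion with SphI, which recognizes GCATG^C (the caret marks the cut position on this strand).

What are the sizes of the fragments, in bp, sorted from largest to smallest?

SphI sites (GCATGC) start at positions 26, 38, 95, 122, 129.
SphI cuts after base 5 of each site (before the last base), so after positions 30, 42, 99, 126, 133.
Circular molecule, 5 cuts → 5 fragments:
  31–42 → 12 bp
  43–99 → 57 bp
  100–126 → 27 bp
  127–133 → 7 bp
  134–200 then 1–30 → 67 + 30 = 97 bp
Sorted largest to smallest: 97, 57, 27, 12, 7 bp.

97, 57, 27, 12, 7 bp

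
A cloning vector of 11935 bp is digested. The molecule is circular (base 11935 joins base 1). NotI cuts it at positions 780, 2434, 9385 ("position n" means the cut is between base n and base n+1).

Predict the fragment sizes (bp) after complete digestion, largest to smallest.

6951, 3330, 1654 bp

Circular molecule, 3 cuts → 3 fragments:
  2434 − 780 = 1654 bp
  9385 − 2434 = 6951 bp
  wrap: 11935 − 9385 + 780 = 3330 bp
Sorted largest to smallest: 6951, 3330, 1654 bp.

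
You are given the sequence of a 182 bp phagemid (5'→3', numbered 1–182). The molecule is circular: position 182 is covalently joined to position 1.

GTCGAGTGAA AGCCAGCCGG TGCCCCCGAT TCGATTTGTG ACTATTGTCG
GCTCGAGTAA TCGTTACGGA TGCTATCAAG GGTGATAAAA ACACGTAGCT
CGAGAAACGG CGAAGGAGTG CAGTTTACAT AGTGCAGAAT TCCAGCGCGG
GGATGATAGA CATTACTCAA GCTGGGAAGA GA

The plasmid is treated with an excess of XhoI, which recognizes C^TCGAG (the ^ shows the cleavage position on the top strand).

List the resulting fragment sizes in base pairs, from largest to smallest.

XhoI sites (CTCGAG) start at positions 52, 99.
XhoI cuts after the first base of each site, so after positions 52, 99.
Circular molecule, 2 cuts → 2 fragments:
  53–99 → 47 bp
  100–182 then 1–52 → 83 + 52 = 135 bp
Sorted largest to smallest: 135, 47 bp.

135, 47 bp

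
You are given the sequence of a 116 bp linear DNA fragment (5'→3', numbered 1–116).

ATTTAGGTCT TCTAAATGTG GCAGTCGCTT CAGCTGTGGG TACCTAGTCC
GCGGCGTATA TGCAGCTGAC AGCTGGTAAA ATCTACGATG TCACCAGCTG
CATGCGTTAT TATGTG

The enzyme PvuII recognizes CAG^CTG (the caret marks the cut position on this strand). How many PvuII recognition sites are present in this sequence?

CAGCTG occurs starting at positions 31, 63, 70, 95.
PvuII cuts at 4 sites.

4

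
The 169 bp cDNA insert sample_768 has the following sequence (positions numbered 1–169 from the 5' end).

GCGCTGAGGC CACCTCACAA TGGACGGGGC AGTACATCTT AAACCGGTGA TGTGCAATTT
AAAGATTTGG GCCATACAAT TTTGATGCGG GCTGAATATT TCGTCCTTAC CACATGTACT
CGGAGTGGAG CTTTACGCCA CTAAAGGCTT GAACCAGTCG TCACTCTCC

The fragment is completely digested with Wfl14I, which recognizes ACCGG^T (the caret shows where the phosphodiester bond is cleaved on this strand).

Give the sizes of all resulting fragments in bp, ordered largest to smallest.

122, 47 bp

The Wfl14I site (ACCGGT) starts at position 43.
Wfl14I cuts after base 5 of each site (before the last base), so after position 47.
Linear molecule, 1 cut → 2 fragments:
  1–47 → 47 bp
  48–169 → 122 bp
Sorted largest to smallest: 122, 47 bp.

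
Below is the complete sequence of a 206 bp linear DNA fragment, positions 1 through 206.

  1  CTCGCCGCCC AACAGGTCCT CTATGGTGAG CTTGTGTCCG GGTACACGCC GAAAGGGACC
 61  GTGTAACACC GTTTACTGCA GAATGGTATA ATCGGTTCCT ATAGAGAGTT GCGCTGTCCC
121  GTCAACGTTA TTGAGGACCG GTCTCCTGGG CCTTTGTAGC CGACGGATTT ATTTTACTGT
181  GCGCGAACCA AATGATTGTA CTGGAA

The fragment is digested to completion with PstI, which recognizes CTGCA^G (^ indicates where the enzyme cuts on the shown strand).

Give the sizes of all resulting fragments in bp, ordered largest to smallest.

The PstI site (CTGCAG) starts at position 76.
PstI cuts after base 5 of each site (before the last base), so after position 80.
Linear molecule, 1 cut → 2 fragments:
  1–80 → 80 bp
  81–206 → 126 bp
Sorted largest to smallest: 126, 80 bp.

126, 80 bp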